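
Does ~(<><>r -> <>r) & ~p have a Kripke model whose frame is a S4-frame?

1. ~(<><>r -> <>r) & ~p, w0
2. ~(<><>r -> <>r), w0   [&-rule on 1]
3. ~p, w0   [&-rule on 1]
4. <><>r, w0   [~->-rule on 2]
5. ~<>r, w0   [~->-rule on 2]
6. ~r, w0   [~<>-rule on 5 via w0Rw0]
7. <>r, w1   [<>-rule on 4: fresh world w1, w0Rw1]
8. ~r, w1   [~<>-rule on 5 via w0Rw1]
9. r, w2   [<>-rule on 7: fresh world w2, w1Rw2]
10. ~r, w2   [~<>-rule on 5 via w0Rw2]
Accessibility: w0Rw0, w0Rw1, w0Rw2, w1Rw1, w1Rw2, w2Rw2
Branch closes: r and ~r both at w2.
(One branch shown.) All branches close.

Unsatisfiable (every branch closes)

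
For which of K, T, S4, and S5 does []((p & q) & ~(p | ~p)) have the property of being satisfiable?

K-tableau for the formula:
1. []((p & q) & ~(p | ~p)), 0
Complete open branch: satisfiable in K.
T-tableau for the formula:
1. []((p & q) & ~(p | ~p)), 0
2. (p & q) & ~(p | ~p), 0
3. p & q, 0
4. ~(p | ~p), 0
5. p, 0
6. q, 0
7. ~p, 0
Accessibility: 0R0
Branch closes: p and ~p both at 0.
Every branch closes (one shown): unsatisfiable in T, hence also in S4, S5 (every S4/S5-frame is a T-frame).

K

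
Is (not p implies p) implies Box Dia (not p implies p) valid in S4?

Invalid (countermodel exists)

Tableau for the negation not ((not p implies p) implies Box Dia (not p implies p)):
1. not ((not p implies p) implies Box Dia (not p implies p)), w0
2. not p implies p, w0
3. not Box Dia (not p implies p), w0
4. p, w0
5. not Dia (not p implies p), w1
6. not (not p implies p), w1
7. not p, w1
Accessibility: w0Rw0, w0Rw1, w1Rw1
The negation has an open branch (countermodel exists).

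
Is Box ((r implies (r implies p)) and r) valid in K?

Tableau for the negation not Box ((r implies (r implies p)) and r):
1. not Box ((r implies (r implies p)) and r), 0
2. not ((r implies (r implies p)) and r), 1   [neg-Box-rule on 1: fresh world 1, 0R1]
3. not r, 1   [neg-and-rule on 2 (branches; this branch)]
Accessibility: 0R1
The negation has an open branch (countermodel exists).

Invalid (countermodel exists)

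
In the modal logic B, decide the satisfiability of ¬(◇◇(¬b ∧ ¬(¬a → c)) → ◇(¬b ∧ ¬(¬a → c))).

1. ¬(◇◇(¬b ∧ ¬(¬a → c)) → ◇(¬b ∧ ¬(¬a → c))), w0
2. ◇◇(¬b ∧ ¬(¬a → c)), w0
3. ¬◇(¬b ∧ ¬(¬a → c)), w0
4. ¬(¬b ∧ ¬(¬a → c)), w0
5. ¬a → c, w0
6. c, w0
7. ◇(¬b ∧ ¬(¬a → c)), w1
8. ¬(¬b ∧ ¬(¬a → c)), w1
9. ¬a → c, w1
10. c, w1
11. ¬b ∧ ¬(¬a → c), w2
12. ¬b, w2
13. ¬(¬a → c), w2
14. ¬a, w2
15. ¬c, w2
Accessibility: w0Rw0, w0Rw1, w1Rw0, w1Rw1, w1Rw2, w2Rw1, w2Rw2

Yes, satisfiable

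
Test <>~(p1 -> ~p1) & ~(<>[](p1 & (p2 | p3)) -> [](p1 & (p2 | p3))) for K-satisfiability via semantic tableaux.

1. <>~(p1 -> ~p1) & ~(<>[](p1 & (p2 | p3)) -> [](p1 & (p2 | p3))), w0
2. <>~(p1 -> ~p1), w0
3. ~(<>[](p1 & (p2 | p3)) -> [](p1 & (p2 | p3))), w0
4. <>[](p1 & (p2 | p3)), w0
5. ~[](p1 & (p2 | p3)), w0
6. ~(p1 -> ~p1), w1
7. p1, w1
8. [](p1 & (p2 | p3)), w2
9. ~(p1 & (p2 | p3)), w3
10. ~(p2 | p3), w3
11. ~p2, w3
12. ~p3, w3
Accessibility: w0Rw1, w0Rw2, w0Rw3

Yes, satisfiable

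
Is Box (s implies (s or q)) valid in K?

Yes, valid

Tableau for the negation not Box (s implies (s or q)):
1. not Box (s implies (s or q)), u
2. not (s implies (s or q)), v
3. s, v
4. not (s or q), v
5. not s, v
6. not q, v
Accessibility: uRv
Branch closes: s and not s both at v.
All branches of the negation close; one closing branch shown above.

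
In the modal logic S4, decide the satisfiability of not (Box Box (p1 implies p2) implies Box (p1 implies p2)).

No, unsatisfiable

1. not (Box Box (p1 implies p2) implies Box (p1 implies p2)), 0
2. Box Box (p1 implies p2), 0   [neg-implies-rule on 1]
3. not Box (p1 implies p2), 0   [neg-implies-rule on 1]
4. Box (p1 implies p2), 0   [Box-rule on 2 via 0R0]
5. p1 implies p2, 0   [Box-rule on 4 via 0R0]
6. p2, 0   [implies-rule on 5 (branches; this branch)]
7. not (p1 implies p2), 1   [neg-Box-rule on 3: fresh world 1, 0R1]
8. p1, 1   [neg-implies-rule on 7]
9. not p2, 1   [neg-implies-rule on 7]
10. Box (p1 implies p2), 1   [Box-rule on 2 via 0R1]
11. p1 implies p2, 1   [Box-rule on 4 via 0R1]
12. p2, 1   [implies-rule on 11 (branches; this branch)]
Accessibility: 0R0, 0R1, 1R1
Branch closes: p2 and not p2 both at 1.
All branches of the tableau close; one closing branch shown above.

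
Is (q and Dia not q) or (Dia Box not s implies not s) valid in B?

Valid in B

Tableau for the negation not ((q and Dia not q) or (Dia Box not s implies not s)):
1. not ((q and Dia not q) or (Dia Box not s implies not s)), w0
2. not (q and Dia not q), w0
3. not (Dia Box not s implies not s), w0
4. Dia Box not s, w0
5. s, w0
6. not Dia not q, w0
7. q, w0
8. Box not s, w1
9. q, w1
10. not s, w0
Accessibility: w0Rw0, w0Rw1, w1Rw0, w1Rw1
Branch closes: s and not s both at w0.
Every branch of the negation's tableau closes; the branch above is one of them.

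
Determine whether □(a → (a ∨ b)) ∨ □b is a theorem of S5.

Valid

Tableau for the negation ¬(□(a → (a ∨ b)) ∨ □b):
1. ¬(□(a → (a ∨ b)) ∨ □b), u
2. ¬□(a → (a ∨ b)), u   [¬∨-rule on 1]
3. ¬□b, u   [¬∨-rule on 1]
4. ¬(a → (a ∨ b)), v   [¬□-rule on 2: fresh world v, uRv]
5. a, v   [¬→-rule on 4]
6. ¬(a ∨ b), v   [¬→-rule on 4]
7. ¬a, v   [¬∨-rule on 6]
8. ¬b, v   [¬∨-rule on 6]
Accessibility: uRu, uRv, vRu, vRv
Branch closes: a and ¬a both at v.
Every branch of the negation's tableau closes; the branch above is one of them.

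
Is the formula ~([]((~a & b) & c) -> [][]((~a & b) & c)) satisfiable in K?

1. ~([]((~a & b) & c) -> [][]((~a & b) & c)), u
2. []((~a & b) & c), u
3. ~[][]((~a & b) & c), u
4. ~[]((~a & b) & c), v
5. (~a & b) & c, v
6. ~a & b, v
7. c, v
8. ~a, v
9. b, v
10. ~((~a & b) & c), w
11. ~c, w
Accessibility: uRv, vRw

Satisfiable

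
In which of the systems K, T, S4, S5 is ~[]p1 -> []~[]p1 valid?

S5-tableau for the negation ~(~[]p1 -> []~[]p1):
1. ~(~[]p1 -> []~[]p1), w0
2. ~[]p1, w0   [~->-rule on 1]
3. ~[]~[]p1, w0   [~->-rule on 1]
4. ~p1, w1   [~[]-rule on 2: fresh world w1, w0Rw1]
5. []p1, w2   [~[]-rule on 3: fresh world w2, w0Rw2]
6. p1, w0   [[]-rule on 5 via w2Rw0]
7. p1, w1   [[]-rule on 5 via w2Rw1]
Accessibility: w0Rw0, w0Rw1, w0Rw2, w1Rw0, w1Rw1, w1Rw2, w2Rw0, w2Rw1, w2Rw2
Branch closes: p1 and ~p1 both at w1.
Every branch closes (one shown): valid in S5.
S4-tableau for the negation ~(~[]p1 -> []~[]p1):
1. ~(~[]p1 -> []~[]p1), w0
2. ~[]p1, w0   [~->-rule on 1]
3. ~[]~[]p1, w0   [~->-rule on 1]
4. ~p1, w1   [~[]-rule on 2: fresh world w1, w0Rw1]
5. []p1, w2   [~[]-rule on 3: fresh world w2, w0Rw2]
6. p1, w2   [[]-rule on 5 via w2Rw2]
Accessibility: w0Rw0, w0Rw1, w0Rw2, w1Rw1, w2Rw2
Complete open branch: countermodel on an S4-frame, so not valid in S4, nor in K, T (the same frame is also a K-frame and a T-frame).

S5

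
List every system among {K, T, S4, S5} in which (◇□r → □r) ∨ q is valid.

S5-tableau for the negation ¬((◇□r → □r) ∨ q):
1. ¬((◇□r → □r) ∨ q), w0
2. ¬(◇□r → □r), w0
3. ¬q, w0
4. ◇□r, w0
5. ¬□r, w0
6. □r, w1
7. r, w0
8. r, w1
9. ¬r, w2
10. r, w2
Accessibility: w0Rw0, w0Rw1, w0Rw2, w1Rw0, w1Rw1, w1Rw2, w2Rw0, w2Rw1, w2Rw2
Branch closes: r and ¬r both at w2.
Every branch closes (one shown): valid in S5.
S4-tableau for the negation ¬((◇□r → □r) ∨ q):
1. ¬((◇□r → □r) ∨ q), w0
2. ¬(◇□r → □r), w0
3. ¬q, w0
4. ◇□r, w0
5. ¬□r, w0
6. □r, w1
7. r, w1
8. ¬r, w2
Accessibility: w0Rw0, w0Rw1, w0Rw2, w1Rw1, w2Rw2
Complete open branch: countermodel on an S4-frame, so not valid in S4, nor in K, T (the same frame is also a K-frame and a T-frame).

S5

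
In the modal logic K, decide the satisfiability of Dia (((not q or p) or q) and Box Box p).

1. Dia (((not q or p) or q) and Box Box p), u
2. ((not q or p) or q) and Box Box p, v
3. (not q or p) or q, v
4. Box Box p, v
5. q, v
Accessibility: uRv

Yes, satisfiable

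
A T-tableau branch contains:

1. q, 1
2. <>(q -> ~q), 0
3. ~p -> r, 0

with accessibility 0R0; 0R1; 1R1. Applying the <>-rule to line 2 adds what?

a fresh world 2 with 0R2, and q -> ~q at 2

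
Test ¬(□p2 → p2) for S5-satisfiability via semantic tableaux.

Unsatisfiable (every branch closes)

1. ¬(□p2 → p2), 0
2. □p2, 0   [¬→-rule on 1]
3. ¬p2, 0   [¬→-rule on 1]
4. p2, 0   [□-rule on 2 via 0R0]
Accessibility: 0R0
Branch closes: p2 and ¬p2 both at 0.
(One branch shown.) All branches close.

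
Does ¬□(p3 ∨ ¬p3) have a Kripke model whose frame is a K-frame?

1. ¬□(p3 ∨ ¬p3), u
2. ¬(p3 ∨ ¬p3), v
3. ¬p3, v
4. p3, v
Accessibility: uRv
Branch closes: p3 and ¬p3 both at v.
All branches of the tableau close; one closing branch shown above.

No, unsatisfiable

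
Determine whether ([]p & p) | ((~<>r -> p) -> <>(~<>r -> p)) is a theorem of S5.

Valid

Tableau for the negation ~(([]p & p) | ((~<>r -> p) -> <>(~<>r -> p))):
1. ~(([]p & p) | ((~<>r -> p) -> <>(~<>r -> p))), 0
2. ~([]p & p), 0
3. ~((~<>r -> p) -> <>(~<>r -> p)), 0
4. ~<>r -> p, 0
5. ~<>(~<>r -> p), 0
6. ~(~<>r -> p), 0
7. ~<>r, 0
8. ~p, 0
9. ~r, 0
10. ~[]p, 0
11. <>r, 0
12. ~p, 1
13. ~(~<>r -> p), 1
14. ~<>r, 1
15. ~r, 1
16. r, 2
17. ~(~<>r -> p), 2
18. ~<>r, 2
19. ~p, 2
20. ~r, 2
Accessibility: 0R0, 0R1, 0R2, 1R0, 1R1, 1R2, 2R0, 2R1, 2R2
Branch closes: r and ~r both at 2.
All branches of the negation close; one closing branch shown above.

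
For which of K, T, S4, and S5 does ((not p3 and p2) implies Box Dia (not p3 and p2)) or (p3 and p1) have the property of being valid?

S5

S4-tableau for the negation not (((not p3 and p2) implies Box Dia (not p3 and p2)) or (p3 and p1)):
1. not (((not p3 and p2) implies Box Dia (not p3 and p2)) or (p3 and p1)), u
2. not ((not p3 and p2) implies Box Dia (not p3 and p2)), u   [neg-or-rule on 1]
3. not (p3 and p1), u   [neg-or-rule on 1]
4. not p3 and p2, u   [neg-implies-rule on 2]
5. not Box Dia (not p3 and p2), u   [neg-implies-rule on 2]
6. not p3, u   [and-rule on 4]
7. p2, u   [and-rule on 4]
8. not p1, u   [neg-and-rule on 3 (branches; this branch)]
9. not Dia (not p3 and p2), v   [neg-Box-rule on 5: fresh world v, uRv]
10. not (not p3 and p2), v   [neg-Dia-rule on 9 via vRv]
11. not p2, v   [neg-and-rule on 10 (branches; this branch)]
Accessibility: uRu, uRv, vRv
Complete open branch: countermodel on an S4-frame, so not valid in S4, nor in K, T (the same frame is also a K-frame and a T-frame).
S5-tableau for the negation not (((not p3 and p2) implies Box Dia (not p3 and p2)) or (p3 and p1)):
1. not (((not p3 and p2) implies Box Dia (not p3 and p2)) or (p3 and p1)), u
2. not ((not p3 and p2) implies Box Dia (not p3 and p2)), u   [neg-or-rule on 1]
3. not (p3 and p1), u   [neg-or-rule on 1]
4. not p3 and p2, u   [neg-implies-rule on 2]
5. not Box Dia (not p3 and p2), u   [neg-implies-rule on 2]
6. not p3, u   [and-rule on 4]
7. p2, u   [and-rule on 4]
8. not p1, u   [neg-and-rule on 3 (branches; this branch)]
9. not Dia (not p3 and p2), v   [neg-Box-rule on 5: fresh world v, uRv]
10. not (not p3 and p2), u   [neg-Dia-rule on 9 via vRu]
11. not (not p3 and p2), v   [neg-Dia-rule on 9 via vRv]
12. not p2, u   [neg-and-rule on 10 (branches; this branch)]
Accessibility: uRu, uRv, vRu, vRv
Branch closes: p2 and not p2 both at u.
Every branch closes (one shown): valid in S5.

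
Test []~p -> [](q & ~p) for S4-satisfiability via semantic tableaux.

Satisfiable (open branch found)

1. []~p -> [](q & ~p), 0
2. [](q & ~p), 0   [->-rule on 1 (branches; this branch)]
3. q & ~p, 0   [[]-rule on 2 via 0R0]
4. q, 0   [&-rule on 3]
5. ~p, 0   [&-rule on 3]
Accessibility: 0R0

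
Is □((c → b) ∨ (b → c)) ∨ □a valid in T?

Valid

Tableau for the negation ¬(□((c → b) ∨ (b → c)) ∨ □a):
1. ¬(□((c → b) ∨ (b → c)) ∨ □a), w0
2. ¬□((c → b) ∨ (b → c)), w0
3. ¬□a, w0
4. ¬((c → b) ∨ (b → c)), w1
5. ¬(c → b), w1
6. ¬(b → c), w1
7. c, w1
8. ¬b, w1
9. b, w1
10. ¬c, w1
Accessibility: w0Rw0, w0Rw1, w1Rw1
Branch closes: b and ¬b both at w1.
Every branch of the negation's tableau closes; the branch above is one of them.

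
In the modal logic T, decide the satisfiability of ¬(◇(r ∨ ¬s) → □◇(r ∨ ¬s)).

1. ¬(◇(r ∨ ¬s) → □◇(r ∨ ¬s)), 0
2. ◇(r ∨ ¬s), 0
3. ¬□◇(r ∨ ¬s), 0
4. r ∨ ¬s, 1
5. ¬s, 1
6. ¬◇(r ∨ ¬s), 2
7. ¬(r ∨ ¬s), 2
8. ¬r, 2
9. s, 2
Accessibility: 0R0, 0R1, 0R2, 1R1, 2R2

Satisfiable (open branch found)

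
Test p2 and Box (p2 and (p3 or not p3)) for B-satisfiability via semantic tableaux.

Satisfiable

1. p2 and Box (p2 and (p3 or not p3)), 0
2. p2, 0   [and-rule on 1]
3. Box (p2 and (p3 or not p3)), 0   [and-rule on 1]
4. p2 and (p3 or not p3), 0   [Box-rule on 3 via 0R0]
5. p3 or not p3, 0   [and-rule on 4]
6. not p3, 0   [or-rule on 5 (branches; this branch)]
Accessibility: 0R0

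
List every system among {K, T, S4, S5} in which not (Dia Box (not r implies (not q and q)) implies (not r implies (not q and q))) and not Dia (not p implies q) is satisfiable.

K, T, S4

S4-tableau for the formula:
1. not (Dia Box (not r implies (not q and q)) implies (not r implies (not q and q))) and not Dia (not p implies q), 0
2. not (Dia Box (not r implies (not q and q)) implies (not r implies (not q and q))), 0   [and-rule on 1]
3. not Dia (not p implies q), 0   [and-rule on 1]
4. Dia Box (not r implies (not q and q)), 0   [neg-implies-rule on 2]
5. not (not r implies (not q and q)), 0   [neg-implies-rule on 2]
6. not r, 0   [neg-implies-rule on 5]
7. not (not q and q), 0   [neg-implies-rule on 5]
8. not (not p implies q), 0   [neg-Dia-rule on 3 via 0R0]
9. not p, 0   [neg-implies-rule on 8]
10. not q, 0   [neg-implies-rule on 8]
11. Box (not r implies (not q and q)), 1   [Dia-rule on 4: fresh world 1, 0R1]
12. not (not p implies q), 1   [neg-Dia-rule on 3 via 0R1]
13. not p, 1   [neg-implies-rule on 12]
14. not q, 1   [neg-implies-rule on 12]
15. not r implies (not q and q), 1   [Box-rule on 11 via 1R1]
16. r, 1   [implies-rule on 15 (branches; this branch)]
Accessibility: 0R0, 0R1, 1R1
Complete open branch: satisfiable in S4, hence also in K, T (this S4-model is also a K-model and a T-model).
S5-tableau for the formula:
1. not (Dia Box (not r implies (not q and q)) implies (not r implies (not q and q))) and not Dia (not p implies q), 0
2. not (Dia Box (not r implies (not q and q)) implies (not r implies (not q and q))), 0   [and-rule on 1]
3. not Dia (not p implies q), 0   [and-rule on 1]
4. Dia Box (not r implies (not q and q)), 0   [neg-implies-rule on 2]
5. not (not r implies (not q and q)), 0   [neg-implies-rule on 2]
6. not r, 0   [neg-implies-rule on 5]
7. not (not q and q), 0   [neg-implies-rule on 5]
8. not (not p implies q), 0   [neg-Dia-rule on 3 via 0R0]
9. not p, 0   [neg-implies-rule on 8]
10. not q, 0   [neg-implies-rule on 8]
11. Box (not r implies (not q and q)), 1   [Dia-rule on 4: fresh world 1, 0R1]
12. not (not p implies q), 1   [neg-Dia-rule on 3 via 0R1]
13. not p, 1   [neg-implies-rule on 12]
14. not q, 1   [neg-implies-rule on 12]
15. not r implies (not q and q), 0   [Box-rule on 11 via 1R0]
16. not r implies (not q and q), 1   [Box-rule on 11 via 1R1]
17. not q and q, 0   [implies-rule on 15 (branches; this branch)]
18. q, 0   [and-rule on 17]
Accessibility: 0R0, 0R1, 1R0, 1R1
Branch closes: q and not q both at 0.
Every branch closes (one shown): unsatisfiable in S5.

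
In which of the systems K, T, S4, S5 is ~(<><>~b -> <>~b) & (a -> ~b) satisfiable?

S4-tableau for the formula:
1. ~(<><>~b -> <>~b) & (a -> ~b), 0
2. ~(<><>~b -> <>~b), 0   [&-rule on 1]
3. a -> ~b, 0   [&-rule on 1]
4. <><>~b, 0   [~->-rule on 2]
5. ~<>~b, 0   [~->-rule on 2]
6. b, 0   [~<>-rule on 5 via 0R0]
7. ~a, 0   [->-rule on 3 (branches; this branch)]
8. <>~b, 1   [<>-rule on 4: fresh world 1, 0R1]
9. b, 1   [~<>-rule on 5 via 0R1]
10. ~b, 2   [<>-rule on 8: fresh world 2, 1R2]
11. b, 2   [~<>-rule on 5 via 0R2]
Accessibility: 0R0, 0R1, 0R2, 1R1, 1R2, 2R2
Branch closes: b and ~b both at 2.
Every branch closes (one shown): unsatisfiable in S4, hence also in S5 (every S5-frame is an S4-frame).
T-tableau for the formula:
1. ~(<><>~b -> <>~b) & (a -> ~b), 0
2. ~(<><>~b -> <>~b), 0   [&-rule on 1]
3. a -> ~b, 0   [&-rule on 1]
4. <><>~b, 0   [~->-rule on 2]
5. ~<>~b, 0   [~->-rule on 2]
6. b, 0   [~<>-rule on 5 via 0R0]
7. ~a, 0   [->-rule on 3 (branches; this branch)]
8. <>~b, 1   [<>-rule on 4: fresh world 1, 0R1]
9. b, 1   [~<>-rule on 5 via 0R1]
10. ~b, 2   [<>-rule on 8: fresh world 2, 1R2]
Accessibility: 0R0, 0R1, 1R1, 1R2, 2R2
Complete open branch: satisfiable in T, hence also in K (this T-model is also a K-model).

K, T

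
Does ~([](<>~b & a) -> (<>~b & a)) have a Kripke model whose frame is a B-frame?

No, unsatisfiable

1. ~([](<>~b & a) -> (<>~b & a)), u
2. [](<>~b & a), u   [~->-rule on 1]
3. ~(<>~b & a), u   [~->-rule on 1]
4. <>~b & a, u   [[]-rule on 2 via uRu]
5. <>~b, u   [&-rule on 4]
6. a, u   [&-rule on 4]
7. ~<>~b, u   [~&-rule on 3 (branches; this branch)]
8. b, u   [~<>-rule on 7 via uRu]
9. ~b, v   [<>-rule on 5: fresh world v, uRv]
10. <>~b & a, v   [[]-rule on 2 via uRv]
11. <>~b, v   [&-rule on 10]
12. a, v   [&-rule on 10]
13. b, v   [~<>-rule on 7 via uRv]
Accessibility: uRu, uRv, vRu, vRv
Branch closes: b and ~b both at v.
All branches of the tableau close; one closing branch shown above.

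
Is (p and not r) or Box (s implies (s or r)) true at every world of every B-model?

Tableau for the negation not ((p and not r) or Box (s implies (s or r))):
1. not ((p and not r) or Box (s implies (s or r))), u
2. not (p and not r), u
3. not Box (s implies (s or r)), u
4. r, u
5. not (s implies (s or r)), v
6. s, v
7. not (s or r), v
8. not s, v
9. not r, v
Accessibility: uRu, uRv, vRu, vRv
Branch closes: s and not s both at v.
Every branch of the negation's tableau closes; the branch above is one of them.

Yes, valid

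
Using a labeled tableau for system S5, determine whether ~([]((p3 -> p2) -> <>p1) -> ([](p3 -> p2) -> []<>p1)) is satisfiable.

Unsatisfiable (every branch closes)

1. ~([]((p3 -> p2) -> <>p1) -> ([](p3 -> p2) -> []<>p1)), 0
2. []((p3 -> p2) -> <>p1), 0   [~->-rule on 1]
3. ~([](p3 -> p2) -> []<>p1), 0   [~->-rule on 1]
4. [](p3 -> p2), 0   [~->-rule on 3]
5. ~[]<>p1, 0   [~->-rule on 3]
6. (p3 -> p2) -> <>p1, 0   [[]-rule on 2 via 0R0]
7. p3 -> p2, 0   [[]-rule on 4 via 0R0]
8. <>p1, 0   [->-rule on 6 (branches; this branch)]
9. p2, 0   [->-rule on 7 (branches; this branch)]
10. ~<>p1, 1   [~[]-rule on 5: fresh world 1, 0R1]
11. (p3 -> p2) -> <>p1, 1   [[]-rule on 2 via 0R1]
12. p3 -> p2, 1   [[]-rule on 4 via 0R1]
13. ~p1, 0   [~<>-rule on 10 via 1R0]
14. ~p1, 1   [~<>-rule on 10 via 1R1]
15. <>p1, 1   [->-rule on 11 (branches; this branch)]
16. p2, 1   [->-rule on 12 (branches; this branch)]
17. p1, 2   [<>-rule on 8: fresh world 2, 0R2]
18. (p3 -> p2) -> <>p1, 2   [[]-rule on 2 via 0R2]
19. p3 -> p2, 2   [[]-rule on 4 via 0R2]
20. ~p1, 2   [~<>-rule on 10 via 1R2]
Accessibility: 0R0, 0R1, 0R2, 1R0, 1R1, 1R2, 2R0, 2R1, 2R2
Branch closes: p1 and ~p1 both at 2.
All branches of the tableau close; one closing branch shown above.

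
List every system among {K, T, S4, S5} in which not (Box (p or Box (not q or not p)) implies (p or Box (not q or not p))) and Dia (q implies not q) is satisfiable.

T-tableau for the formula:
1. not (Box (p or Box (not q or not p)) implies (p or Box (not q or not p))) and Dia (q implies not q), u
2. not (Box (p or Box (not q or not p)) implies (p or Box (not q or not p))), u
3. Dia (q implies not q), u
4. Box (p or Box (not q or not p)), u
5. not (p or Box (not q or not p)), u
6. not p, u
7. not Box (not q or not p), u
8. p or Box (not q or not p), u
9. Box (not q or not p), u
10. not q or not p, u
11. q implies not q, v
12. p or Box (not q or not p), v
13. not q or not p, v
14. not q, v
15. Box (not q or not p), v
16. not p, v
17. not (not q or not p), w
18. q, w
19. p, w
20. p or Box (not q or not p), w
21. not q or not p, w
22. Box (not q or not p), w
23. not p, w
Accessibility: uRu, uRv, uRw, vRv, wRw
Branch closes: p and not p both at w.
Every branch closes (one shown): unsatisfiable in T, hence also in S4, S5 (every S4/S5-frame is a T-frame).
K-tableau for the formula:
1. not (Box (p or Box (not q or not p)) implies (p or Box (not q or not p))) and Dia (q implies not q), u
2. not (Box (p or Box (not q or not p)) implies (p or Box (not q or not p))), u
3. Dia (q implies not q), u
4. Box (p or Box (not q or not p)), u
5. not (p or Box (not q or not p)), u
6. not p, u
7. not Box (not q or not p), u
8. q implies not q, v
9. p or Box (not q or not p), v
10. not q, v
11. Box (not q or not p), v
12. not (not q or not p), w
13. q, w
14. p, w
15. p or Box (not q or not p), w
16. Box (not q or not p), w
Accessibility: uRv, uRw
Complete open branch: satisfiable in K.

K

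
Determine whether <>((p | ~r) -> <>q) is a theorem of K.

Tableau for the negation ~<>((p | ~r) -> <>q):
1. ~<>((p | ~r) -> <>q), u
The negation has an open branch (countermodel exists).

Invalid (countermodel exists)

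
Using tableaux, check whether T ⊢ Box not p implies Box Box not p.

Invalid (countermodel exists)

Tableau for the negation not (Box not p implies Box Box not p):
1. not (Box not p implies Box Box not p), w0
2. Box not p, w0   [neg-implies-rule on 1]
3. not Box Box not p, w0   [neg-implies-rule on 1]
4. not p, w0   [Box-rule on 2 via w0Rw0]
5. not Box not p, w1   [neg-Box-rule on 3: fresh world w1, w0Rw1]
6. not p, w1   [Box-rule on 2 via w0Rw1]
7. p, w2   [neg-Box-rule on 5: fresh world w2, w1Rw2]
Accessibility: w0Rw0, w0Rw1, w1Rw1, w1Rw2, w2Rw2
The negation has an open branch (countermodel exists).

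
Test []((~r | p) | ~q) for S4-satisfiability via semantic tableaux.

1. []((~r | p) | ~q), u
2. (~r | p) | ~q, u
3. ~q, u
Accessibility: uRu

Satisfiable (open branch found)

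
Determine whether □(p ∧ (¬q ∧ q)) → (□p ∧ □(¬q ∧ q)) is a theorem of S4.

Valid in S4

Tableau for the negation ¬(□(p ∧ (¬q ∧ q)) → (□p ∧ □(¬q ∧ q))):
1. ¬(□(p ∧ (¬q ∧ q)) → (□p ∧ □(¬q ∧ q))), u
2. □(p ∧ (¬q ∧ q)), u
3. ¬(□p ∧ □(¬q ∧ q)), u
4. p ∧ (¬q ∧ q), u
5. p, u
6. ¬q ∧ q, u
7. ¬q, u
8. q, u
Accessibility: uRu
Branch closes: q and ¬q both at u.
Every branch of the negation's tableau closes; the branch above is one of them.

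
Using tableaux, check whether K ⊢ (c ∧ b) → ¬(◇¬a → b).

No, not valid

Tableau for the negation ¬((c ∧ b) → ¬(◇¬a → b)):
1. ¬((c ∧ b) → ¬(◇¬a → b)), 0
2. c ∧ b, 0   [¬→-rule on 1]
3. ◇¬a → b, 0   [¬→-rule on 1]
4. c, 0   [∧-rule on 2]
5. b, 0   [∧-rule on 2]
The negation has an open branch (countermodel exists).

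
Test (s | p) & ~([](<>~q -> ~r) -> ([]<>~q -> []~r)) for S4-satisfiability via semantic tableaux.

1. (s | p) & ~([](<>~q -> ~r) -> ([]<>~q -> []~r)), w0
2. s | p, w0
3. ~([](<>~q -> ~r) -> ([]<>~q -> []~r)), w0
4. [](<>~q -> ~r), w0
5. ~([]<>~q -> []~r), w0
6. []<>~q, w0
7. ~[]~r, w0
8. <>~q -> ~r, w0
9. <>~q, w0
10. p, w0
11. ~r, w0
12. r, w1
13. <>~q -> ~r, w1
14. <>~q, w1
15. ~<>~q, w1
16. q, w1
17. ~q, w2
18. <>~q -> ~r, w2
19. <>~q, w2
20. ~r, w2
21. ~q, w3
22. <>~q -> ~r, w3
23. <>~q, w3
24. q, w3
Accessibility: w0Rw0, w0Rw1, w0Rw2, w0Rw3, w1Rw1, w1Rw3, w2Rw2, w3Rw3
Branch closes: q and ~q both at w3.
(One branch shown.) All branches close.

Unsatisfiable (every branch closes)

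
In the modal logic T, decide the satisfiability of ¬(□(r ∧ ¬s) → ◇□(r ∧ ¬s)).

1. ¬(□(r ∧ ¬s) → ◇□(r ∧ ¬s)), 0
2. □(r ∧ ¬s), 0
3. ¬◇□(r ∧ ¬s), 0
4. r ∧ ¬s, 0
5. r, 0
6. ¬s, 0
7. ¬□(r ∧ ¬s), 0
8. ¬(r ∧ ¬s), 1
9. r ∧ ¬s, 1
10. r, 1
11. ¬s, 1
12. ¬□(r ∧ ¬s), 1
13. s, 1
Accessibility: 0R0, 0R1, 1R1
Branch closes: s and ¬s both at 1.
All branches of the tableau close; one closing branch shown above.

Unsatisfiable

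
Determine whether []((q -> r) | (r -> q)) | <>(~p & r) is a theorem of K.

Yes, valid

Tableau for the negation ~([]((q -> r) | (r -> q)) | <>(~p & r)):
1. ~([]((q -> r) | (r -> q)) | <>(~p & r)), u
2. ~[]((q -> r) | (r -> q)), u   [~|-rule on 1]
3. ~<>(~p & r), u   [~|-rule on 1]
4. ~((q -> r) | (r -> q)), v   [~[]-rule on 2: fresh world v, uRv]
5. ~(q -> r), v   [~|-rule on 4]
6. ~(r -> q), v   [~|-rule on 4]
7. q, v   [~->-rule on 5]
8. ~r, v   [~->-rule on 5]
9. r, v   [~->-rule on 6]
10. ~q, v   [~->-rule on 6]
Accessibility: uRv
Branch closes: r and ~r both at v.
Every branch of the negation's tableau closes; the branch above is one of them.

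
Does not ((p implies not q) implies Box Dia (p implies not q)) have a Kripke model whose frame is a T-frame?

1. not ((p implies not q) implies Box Dia (p implies not q)), u
2. p implies not q, u
3. not Box Dia (p implies not q), u
4. not q, u
5. not Dia (p implies not q), v
6. not (p implies not q), v
7. p, v
8. q, v
Accessibility: uRu, uRv, vRv

Satisfiable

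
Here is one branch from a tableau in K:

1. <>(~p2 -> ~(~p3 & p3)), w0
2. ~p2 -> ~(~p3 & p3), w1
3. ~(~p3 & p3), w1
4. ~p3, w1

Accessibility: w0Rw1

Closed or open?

No, open

There is no literal clash: for every atom and world, at most one sign appears.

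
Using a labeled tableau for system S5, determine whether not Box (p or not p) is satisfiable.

1. not Box (p or not p), u
2. not (p or not p), v
3. not p, v
4. p, v
Accessibility: uRu, uRv, vRu, vRv
Branch closes: p and not p both at v.
(One branch shown.) All branches close.

Unsatisfiable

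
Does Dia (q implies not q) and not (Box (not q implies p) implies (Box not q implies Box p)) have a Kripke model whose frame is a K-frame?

Unsatisfiable (every branch closes)

1. Dia (q implies not q) and not (Box (not q implies p) implies (Box not q implies Box p)), w0
2. Dia (q implies not q), w0
3. not (Box (not q implies p) implies (Box not q implies Box p)), w0
4. Box (not q implies p), w0
5. not (Box not q implies Box p), w0
6. Box not q, w0
7. not Box p, w0
8. q implies not q, w1
9. not q implies p, w1
10. not q, w1
11. p, w1
12. not p, w2
13. not q implies p, w2
14. not q, w2
15. p, w2
Accessibility: w0Rw1, w0Rw2
Branch closes: p and not p both at w2.
(One branch shown.) All branches close.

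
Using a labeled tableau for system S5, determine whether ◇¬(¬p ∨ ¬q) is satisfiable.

1. ◇¬(¬p ∨ ¬q), w0
2. ¬(¬p ∨ ¬q), w1   [◇-rule on 1: fresh world w1, w0Rw1]
3. p, w1   [¬∨-rule on 2]
4. q, w1   [¬∨-rule on 2]
Accessibility: w0Rw0, w0Rw1, w1Rw0, w1Rw1

Satisfiable (open branch found)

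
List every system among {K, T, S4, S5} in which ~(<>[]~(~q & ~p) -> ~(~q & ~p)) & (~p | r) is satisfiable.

K, T, S4

S5-tableau for the formula:
1. ~(<>[]~(~q & ~p) -> ~(~q & ~p)) & (~p | r), 0
2. ~(<>[]~(~q & ~p) -> ~(~q & ~p)), 0
3. ~p | r, 0
4. <>[]~(~q & ~p), 0
5. ~q & ~p, 0
6. ~q, 0
7. ~p, 0
8. r, 0
9. []~(~q & ~p), 1
10. ~(~q & ~p), 0
11. ~(~q & ~p), 1
12. p, 0
Accessibility: 0R0, 0R1, 1R0, 1R1
Branch closes: p and ~p both at 0.
Every branch closes (one shown): unsatisfiable in S5.
S4-tableau for the formula:
1. ~(<>[]~(~q & ~p) -> ~(~q & ~p)) & (~p | r), 0
2. ~(<>[]~(~q & ~p) -> ~(~q & ~p)), 0
3. ~p | r, 0
4. <>[]~(~q & ~p), 0
5. ~q & ~p, 0
6. ~q, 0
7. ~p, 0
8. r, 0
9. []~(~q & ~p), 1
10. ~(~q & ~p), 1
11. p, 1
Accessibility: 0R0, 0R1, 1R1
Complete open branch: satisfiable in S4, hence also in K, T (this S4-model is also a K-model and a T-model).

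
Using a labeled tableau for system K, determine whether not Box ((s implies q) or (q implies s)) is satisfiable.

No, unsatisfiable

1. not Box ((s implies q) or (q implies s)), u
2. not ((s implies q) or (q implies s)), v
3. not (s implies q), v
4. not (q implies s), v
5. s, v
6. not q, v
7. q, v
8. not s, v
Accessibility: uRv
Branch closes: q and not q both at v.
(One branch shown.) All branches close.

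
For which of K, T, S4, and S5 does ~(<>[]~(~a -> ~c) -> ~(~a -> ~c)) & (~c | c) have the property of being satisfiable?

K, T, S4

S4-tableau for the formula:
1. ~(<>[]~(~a -> ~c) -> ~(~a -> ~c)) & (~c | c), u
2. ~(<>[]~(~a -> ~c) -> ~(~a -> ~c)), u   [&-rule on 1]
3. ~c | c, u   [&-rule on 1]
4. <>[]~(~a -> ~c), u   [~->-rule on 2]
5. ~a -> ~c, u   [~->-rule on 2]
6. c, u   [|-rule on 3 (branches; this branch)]
7. a, u   [->-rule on 5 (branches; this branch)]
8. []~(~a -> ~c), v   [<>-rule on 4: fresh world v, uRv]
9. ~(~a -> ~c), v   [[]-rule on 8 via vRv]
10. ~a, v   [~->-rule on 9]
11. c, v   [~->-rule on 9]
Accessibility: uRu, uRv, vRv
Complete open branch: satisfiable in S4, hence also in K, T (this S4-model is also a K-model and a T-model).
S5-tableau for the formula:
1. ~(<>[]~(~a -> ~c) -> ~(~a -> ~c)) & (~c | c), u
2. ~(<>[]~(~a -> ~c) -> ~(~a -> ~c)), u   [&-rule on 1]
3. ~c | c, u   [&-rule on 1]
4. <>[]~(~a -> ~c), u   [~->-rule on 2]
5. ~a -> ~c, u   [~->-rule on 2]
6. c, u   [|-rule on 3 (branches; this branch)]
7. a, u   [->-rule on 5 (branches; this branch)]
8. []~(~a -> ~c), v   [<>-rule on 4: fresh world v, uRv]
9. ~(~a -> ~c), u   [[]-rule on 8 via vRu]
10. ~a, u   [~->-rule on 9]
Accessibility: uRu, uRv, vRu, vRv
Branch closes: a and ~a both at u.
Every branch closes (one shown): unsatisfiable in S5.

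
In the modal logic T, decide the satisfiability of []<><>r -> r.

Satisfiable (open branch found)

1. []<><>r -> r, 0
2. r, 0   [->-rule on 1 (branches; this branch)]
Accessibility: 0R0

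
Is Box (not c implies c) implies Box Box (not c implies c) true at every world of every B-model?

Tableau for the negation not (Box (not c implies c) implies Box Box (not c implies c)):
1. not (Box (not c implies c) implies Box Box (not c implies c)), u
2. Box (not c implies c), u
3. not Box Box (not c implies c), u
4. not c implies c, u
5. c, u
6. not Box (not c implies c), v
7. not c implies c, v
8. c, v
9. not (not c implies c), w
10. not c, w
Accessibility: uRu, uRv, vRu, vRv, vRw, wRv, wRw
The negation has an open branch (countermodel exists).

No, not valid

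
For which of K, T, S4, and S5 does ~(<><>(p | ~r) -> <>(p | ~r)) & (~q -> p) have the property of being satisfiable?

K, T

T-tableau for the formula:
1. ~(<><>(p | ~r) -> <>(p | ~r)) & (~q -> p), u
2. ~(<><>(p | ~r) -> <>(p | ~r)), u
3. ~q -> p, u
4. <><>(p | ~r), u
5. ~<>(p | ~r), u
6. ~(p | ~r), u
7. ~p, u
8. r, u
9. q, u
10. <>(p | ~r), v
11. ~(p | ~r), v
12. ~p, v
13. r, v
14. p | ~r, w
15. ~r, w
Accessibility: uRu, uRv, vRv, vRw, wRw
Complete open branch: satisfiable in T, hence also in K (this T-model is also a K-model).
S4-tableau for the formula:
1. ~(<><>(p | ~r) -> <>(p | ~r)) & (~q -> p), u
2. ~(<><>(p | ~r) -> <>(p | ~r)), u
3. ~q -> p, u
4. <><>(p | ~r), u
5. ~<>(p | ~r), u
6. ~(p | ~r), u
7. ~p, u
8. r, u
9. q, u
10. <>(p | ~r), v
11. ~(p | ~r), v
12. ~p, v
13. r, v
14. p | ~r, w
15. ~(p | ~r), w
16. ~p, w
17. r, w
18. ~r, w
Accessibility: uRu, uRv, uRw, vRv, vRw, wRw
Branch closes: r and ~r both at w.
Every branch closes (one shown): unsatisfiable in S4, hence also in S5 (every S5-frame is an S4-frame).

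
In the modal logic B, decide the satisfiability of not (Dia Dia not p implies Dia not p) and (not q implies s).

1. not (Dia Dia not p implies Dia not p) and (not q implies s), w0
2. not (Dia Dia not p implies Dia not p), w0   [and-rule on 1]
3. not q implies s, w0   [and-rule on 1]
4. Dia Dia not p, w0   [neg-implies-rule on 2]
5. not Dia not p, w0   [neg-implies-rule on 2]
6. p, w0   [neg-Dia-rule on 5 via w0Rw0]
7. s, w0   [implies-rule on 3 (branches; this branch)]
8. Dia not p, w1   [Dia-rule on 4: fresh world w1, w0Rw1]
9. p, w1   [neg-Dia-rule on 5 via w0Rw1]
10. not p, w2   [Dia-rule on 8: fresh world w2, w1Rw2]
Accessibility: w0Rw0, w0Rw1, w1Rw0, w1Rw1, w1Rw2, w2Rw1, w2Rw2

Satisfiable (open branch found)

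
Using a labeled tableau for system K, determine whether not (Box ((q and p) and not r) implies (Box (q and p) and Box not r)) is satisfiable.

Unsatisfiable (every branch closes)

1. not (Box ((q and p) and not r) implies (Box (q and p) and Box not r)), u
2. Box ((q and p) and not r), u
3. not (Box (q and p) and Box not r), u
4. not Box (q and p), u
5. not (q and p), v
6. (q and p) and not r, v
7. q and p, v
8. not r, v
9. q, v
10. p, v
11. not p, v
Accessibility: uRv
Branch closes: p and not p both at v.
All branches of the tableau close; one closing branch shown above.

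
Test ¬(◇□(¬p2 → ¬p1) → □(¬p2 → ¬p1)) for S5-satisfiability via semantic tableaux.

1. ¬(◇□(¬p2 → ¬p1) → □(¬p2 → ¬p1)), 0
2. ◇□(¬p2 → ¬p1), 0
3. ¬□(¬p2 → ¬p1), 0
4. □(¬p2 → ¬p1), 1
5. ¬p2 → ¬p1, 0
6. ¬p2 → ¬p1, 1
7. ¬p1, 0
8. ¬p1, 1
9. ¬(¬p2 → ¬p1), 2
10. ¬p2, 2
11. p1, 2
12. ¬p2 → ¬p1, 2
13. ¬p1, 2
Accessibility: 0R0, 0R1, 0R2, 1R0, 1R1, 1R2, 2R0, 2R1, 2R2
Branch closes: p1 and ¬p1 both at 2.
Every branch closes; the branch above is one of them.

No, unsatisfiable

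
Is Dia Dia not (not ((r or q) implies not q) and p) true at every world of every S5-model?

Tableau for the negation not Dia Dia not (not ((r or q) implies not q) and p):
1. not Dia Dia not (not ((r or q) implies not q) and p), u
2. not Dia not (not ((r or q) implies not q) and p), u
3. not ((r or q) implies not q) and p, u
4. not ((r or q) implies not q), u
5. p, u
6. r or q, u
7. q, u
Accessibility: uRu
The negation has an open branch (countermodel exists).

Not valid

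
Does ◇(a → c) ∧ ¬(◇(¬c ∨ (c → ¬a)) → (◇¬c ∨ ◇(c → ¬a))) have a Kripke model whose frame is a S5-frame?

1. ◇(a → c) ∧ ¬(◇(¬c ∨ (c → ¬a)) → (◇¬c ∨ ◇(c → ¬a))), u
2. ◇(a → c), u
3. ¬(◇(¬c ∨ (c → ¬a)) → (◇¬c ∨ ◇(c → ¬a))), u
4. ◇(¬c ∨ (c → ¬a)), u
5. ¬(◇¬c ∨ ◇(c → ¬a)), u
6. ¬◇¬c, u
7. ¬◇(c → ¬a), u
8. c, u
9. ¬(c → ¬a), u
10. a, u
11. a → c, v
12. c, v
13. ¬(c → ¬a), v
14. a, v
15. ¬c ∨ (c → ¬a), w
16. c, w
17. ¬(c → ¬a), w
18. a, w
19. c → ¬a, w
20. ¬a, w
Accessibility: uRu, uRv, uRw, vRu, vRv, vRw, wRu, wRv, wRw
Branch closes: a and ¬a both at w.
All branches of the tableau close; one closing branch shown above.

Unsatisfiable (every branch closes)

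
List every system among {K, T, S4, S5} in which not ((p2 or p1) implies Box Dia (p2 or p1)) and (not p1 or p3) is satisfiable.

K, T, S4

S5-tableau for the formula:
1. not ((p2 or p1) implies Box Dia (p2 or p1)) and (not p1 or p3), u
2. not ((p2 or p1) implies Box Dia (p2 or p1)), u
3. not p1 or p3, u
4. p2 or p1, u
5. not Box Dia (p2 or p1), u
6. p3, u
7. p1, u
8. not Dia (p2 or p1), v
9. not (p2 or p1), u
10. not p2, u
11. not p1, u
Accessibility: uRu, uRv, vRu, vRv
Branch closes: p1 and not p1 both at u.
Every branch closes (one shown): unsatisfiable in S5.
S4-tableau for the formula:
1. not ((p2 or p1) implies Box Dia (p2 or p1)) and (not p1 or p3), u
2. not ((p2 or p1) implies Box Dia (p2 or p1)), u
3. not p1 or p3, u
4. p2 or p1, u
5. not Box Dia (p2 or p1), u
6. p3, u
7. p1, u
8. not Dia (p2 or p1), v
9. not (p2 or p1), v
10. not p2, v
11. not p1, v
Accessibility: uRu, uRv, vRv
Complete open branch: satisfiable in S4, hence also in K, T (this S4-model is also a K-model and a T-model).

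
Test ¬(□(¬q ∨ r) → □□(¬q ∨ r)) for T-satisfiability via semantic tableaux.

Satisfiable

1. ¬(□(¬q ∨ r) → □□(¬q ∨ r)), u
2. □(¬q ∨ r), u   [¬→-rule on 1]
3. ¬□□(¬q ∨ r), u   [¬→-rule on 1]
4. ¬q ∨ r, u   [□-rule on 2 via uRu]
5. r, u   [∨-rule on 4 (branches; this branch)]
6. ¬□(¬q ∨ r), v   [¬□-rule on 3: fresh world v, uRv]
7. ¬q ∨ r, v   [□-rule on 2 via uRv]
8. r, v   [∨-rule on 7 (branches; this branch)]
9. ¬(¬q ∨ r), w   [¬□-rule on 6: fresh world w, vRw]
10. q, w   [¬∨-rule on 9]
11. ¬r, w   [¬∨-rule on 9]
Accessibility: uRu, uRv, vRv, vRw, wRw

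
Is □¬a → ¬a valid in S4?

Tableau for the negation ¬(□¬a → ¬a):
1. ¬(□¬a → ¬a), w0
2. □¬a, w0
3. a, w0
4. ¬a, w0
Accessibility: w0Rw0
Branch closes: a and ¬a both at w0.
Every branch of the negation's tableau closes; the branch above is one of them.

Valid in S4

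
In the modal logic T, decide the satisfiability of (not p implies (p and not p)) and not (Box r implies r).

1. (not p implies (p and not p)) and not (Box r implies r), u
2. not p implies (p and not p), u   [and-rule on 1]
3. not (Box r implies r), u   [and-rule on 1]
4. Box r, u   [neg-implies-rule on 3]
5. not r, u   [neg-implies-rule on 3]
6. r, u   [Box-rule on 4 via uRu]
Accessibility: uRu
Branch closes: r and not r both at u.
All branches of the tableau close; one closing branch shown above.

Unsatisfiable (every branch closes)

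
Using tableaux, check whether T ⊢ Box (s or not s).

Tableau for the negation not Box (s or not s):
1. not Box (s or not s), 0
2. not (s or not s), 1   [neg-Box-rule on 1: fresh world 1, 0R1]
3. not s, 1   [neg-or-rule on 2]
4. s, 1   [neg-or-rule on 2]
Accessibility: 0R0, 0R1, 1R1
Branch closes: s and not s both at 1.
Every branch of the negation's tableau closes; the branch above is one of them.

Yes, valid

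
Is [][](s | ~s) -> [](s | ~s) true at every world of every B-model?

Tableau for the negation ~([][](s | ~s) -> [](s | ~s)):
1. ~([][](s | ~s) -> [](s | ~s)), 0
2. [][](s | ~s), 0   [~->-rule on 1]
3. ~[](s | ~s), 0   [~->-rule on 1]
4. [](s | ~s), 0   [[]-rule on 2 via 0R0]
5. s | ~s, 0   [[]-rule on 4 via 0R0]
6. ~s, 0   [|-rule on 5 (branches; this branch)]
7. ~(s | ~s), 1   [~[]-rule on 3: fresh world 1, 0R1]
8. ~s, 1   [~|-rule on 7]
9. s, 1   [~|-rule on 7]
Accessibility: 0R0, 0R1, 1R0, 1R1
Branch closes: s and ~s both at 1.
All branches of the negation close; one closing branch shown above.

Valid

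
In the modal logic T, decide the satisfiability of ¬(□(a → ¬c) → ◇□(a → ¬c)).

Unsatisfiable

1. ¬(□(a → ¬c) → ◇□(a → ¬c)), w0
2. □(a → ¬c), w0   [¬→-rule on 1]
3. ¬◇□(a → ¬c), w0   [¬→-rule on 1]
4. a → ¬c, w0   [□-rule on 2 via w0Rw0]
5. ¬□(a → ¬c), w0   [¬◇-rule on 3 via w0Rw0]
6. ¬c, w0   [→-rule on 4 (branches; this branch)]
7. ¬(a → ¬c), w1   [¬□-rule on 5: fresh world w1, w0Rw1]
8. a, w1   [¬→-rule on 7]
9. c, w1   [¬→-rule on 7]
10. a → ¬c, w1   [□-rule on 2 via w0Rw1]
11. ¬□(a → ¬c), w1   [¬◇-rule on 3 via w0Rw1]
12. ¬c, w1   [→-rule on 10 (branches; this branch)]
Accessibility: w0Rw0, w0Rw1, w1Rw1
Branch closes: c and ¬c both at w1.
Every branch closes; the branch above is one of them.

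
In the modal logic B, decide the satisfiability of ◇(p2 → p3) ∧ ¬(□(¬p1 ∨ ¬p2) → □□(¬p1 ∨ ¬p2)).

1. ◇(p2 → p3) ∧ ¬(□(¬p1 ∨ ¬p2) → □□(¬p1 ∨ ¬p2)), u
2. ◇(p2 → p3), u
3. ¬(□(¬p1 ∨ ¬p2) → □□(¬p1 ∨ ¬p2)), u
4. □(¬p1 ∨ ¬p2), u
5. ¬□□(¬p1 ∨ ¬p2), u
6. ¬p1 ∨ ¬p2, u
7. ¬p2, u
8. p2 → p3, v
9. ¬p1 ∨ ¬p2, v
10. p3, v
11. ¬p2, v
12. ¬□(¬p1 ∨ ¬p2), w
13. ¬p1 ∨ ¬p2, w
14. ¬p2, w
15. ¬(¬p1 ∨ ¬p2), x
16. p1, x
17. p2, x
Accessibility: uRu, uRv, uRw, vRu, vRv, wRu, wRw, wRx, xRw, xRx

Yes, satisfiable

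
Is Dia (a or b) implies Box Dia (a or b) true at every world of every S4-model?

Not valid

Tableau for the negation not (Dia (a or b) implies Box Dia (a or b)):
1. not (Dia (a or b) implies Box Dia (a or b)), u
2. Dia (a or b), u
3. not Box Dia (a or b), u
4. a or b, v
5. b, v
6. not Dia (a or b), w
7. not (a or b), w
8. not a, w
9. not b, w
Accessibility: uRu, uRv, uRw, vRv, wRw
The negation has an open branch (countermodel exists).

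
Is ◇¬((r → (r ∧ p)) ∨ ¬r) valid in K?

Tableau for the negation ¬◇¬((r → (r ∧ p)) ∨ ¬r):
1. ¬◇¬((r → (r ∧ p)) ∨ ¬r), u
The negation has an open branch (countermodel exists).

No, not valid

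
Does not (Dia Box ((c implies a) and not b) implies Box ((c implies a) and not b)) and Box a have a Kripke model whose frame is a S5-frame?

No, unsatisfiable

1. not (Dia Box ((c implies a) and not b) implies Box ((c implies a) and not b)) and Box a, w0
2. not (Dia Box ((c implies a) and not b) implies Box ((c implies a) and not b)), w0
3. Box a, w0
4. Dia Box ((c implies a) and not b), w0
5. not Box ((c implies a) and not b), w0
6. a, w0
7. Box ((c implies a) and not b), w1
8. a, w1
9. (c implies a) and not b, w0
10. c implies a, w0
11. not b, w0
12. (c implies a) and not b, w1
13. c implies a, w1
14. not b, w1
15. not ((c implies a) and not b), w2
16. a, w2
17. (c implies a) and not b, w2
18. c implies a, w2
19. not b, w2
20. not (c implies a), w2
21. c, w2
22. not a, w2
Accessibility: w0Rw0, w0Rw1, w0Rw2, w1Rw0, w1Rw1, w1Rw2, w2Rw0, w2Rw1, w2Rw2
Branch closes: a and not a both at w2.
Every branch closes; the branch above is one of them.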